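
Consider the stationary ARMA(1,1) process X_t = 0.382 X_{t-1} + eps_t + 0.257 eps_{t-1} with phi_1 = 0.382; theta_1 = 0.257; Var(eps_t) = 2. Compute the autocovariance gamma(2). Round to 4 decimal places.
\gamma(2) = 0.6277

Multiply the model equation by X_{t-k} and take expectations. With theta_0 = psi_0 = 1 and psi_j the MA(infinity) weights, this gives
  gamma(k) - sum_i phi_i gamma(k-i) = c_k,
  c_k = sigma^2 * sum_{j=k..q} theta_j psi_{j-k}   (c_k = 0 for k > q),
using gamma(-m) = gamma(m).
psi-weights needed (psi_j = theta_j + sum_i phi_i psi_{j-i}):
  psi_1 = theta_1 + phi_1 = 0.257 + (0.382) = 0.639
Right-hand sides:
  c_0 = sigma^2 (1 + theta_1 psi_1) = 2 * (1 + (0.257)(0.639)) = 2 * 1.164223 = 2.328446
  c_1 = sigma^2 theta_1 = 2 * (0.257) = 0.514
  c_2 = 0
Equations for k = 0 and k = 1 (AR order 1):
  gamma(0) = phi_1 gamma(1) + c_0
  gamma(1) = phi_1 gamma(0) + c_1
Substituting the second into the first: gamma(0) (1 - phi_1^2) = c_0 + phi_1 c_1, so
  gamma(0) = (c_0 + phi_1 c_1) / (1 - phi_1^2) = (2.328446 + (0.382)(0.514)) / (1 - (0.382)^2) = 2.524794 / 0.854076 = 2.95617.
  gamma(1) = phi_1 gamma(0) + c_1 = (0.382)(2.95617) + (0.514) = 1.643257.
For k = 2 (> q): gamma(2) = phi_1 gamma(1) = (0.382)(1.643257) = 0.627724.
Therefore gamma(2) = 0.6277 (to 4 decimal places).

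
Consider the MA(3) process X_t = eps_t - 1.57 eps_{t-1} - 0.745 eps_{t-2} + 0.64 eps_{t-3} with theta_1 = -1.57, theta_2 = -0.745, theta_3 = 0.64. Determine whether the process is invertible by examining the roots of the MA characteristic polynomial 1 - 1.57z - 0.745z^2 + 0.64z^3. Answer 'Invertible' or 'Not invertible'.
\text{Not invertible}

The MA(q) characteristic polynomial is P(z) = 1 - 1.57z - 0.745z^2 + 0.64z^3.
Invertibility requires all roots to lie outside the unit circle, i.e. |z| > 1 for every root.
Degree 3: look for a simple real root z0 first, then factor out (1 - z/z0) and solve the remaining quadratic.
Testing z0 = 2: P(2) = 1 + (-1.57)(2) + (-0.745)(2)^2 + (0.64)(2)^3
  = 1 + (-3.14) + (-2.98) + (5.12) = 0.  So z_0 = 2 is a root, |z_0| = 2.
Divide out the factor (1 - 0.5 z) = (1 - z/z0) (since 1/z0 = 0.5):
  P(z) = (1 - 0.5 z)(1 + (-1.07) z + (-1.28) z^2)
  [check: z-coef -1.07 - (0.5) = -1.57; z^2-coef -1.28 - (0.5)(-1.07) = -0.745; z^3-coef -(0.5)(-1.28) = 0.64.]
Remaining roots from the quadratic factor 1 + (-1.07) z + (-1.28) z^2:
  Set 1 + (-1.07) z + (-1.28) z^2 = 0, i.e. a z^2 + b z + c = 0 with a = -1.28, b = -1.07, c = 1.
  Discriminant D = b^2 - 4ac = (-1.07)^2 - 4*(-1.28)*1 = 1.1449 - (-5.12) = 6.2649.
  D >= 0, so the roots are real: z = (-b +/- sqrt(D)) / (2a) = (1.07 +/- 2.502978) / (-2.56).
    z_1 = (1.07 + 2.502978) / (-2.56) = -1.3957,   |z_1| = 1.3957.
    z_2 = (1.07 - 2.502978) / (-2.56) = 0.5598,   |z_2| = 0.5598.
Moduli of all roots: 2.0000, 1.3957, 0.5598.
All moduli strictly greater than 1? No.
Verdict: Not invertible.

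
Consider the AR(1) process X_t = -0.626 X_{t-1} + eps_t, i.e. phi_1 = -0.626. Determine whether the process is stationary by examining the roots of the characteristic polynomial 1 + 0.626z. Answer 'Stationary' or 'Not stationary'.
\text{Stationary}

The AR(p) characteristic polynomial is P(z) = 1 + 0.626z.
Stationarity requires all roots to lie outside the unit circle, i.e. |z| > 1 for every root.
This is linear in z: 1 + (0.626) z = 0  =>  z = -1/(0.626) = -1.597444,  |z| = 1.597444.
Moduli of all roots: 1.5974.
All moduli strictly greater than 1? Yes.
Verdict: Stationary.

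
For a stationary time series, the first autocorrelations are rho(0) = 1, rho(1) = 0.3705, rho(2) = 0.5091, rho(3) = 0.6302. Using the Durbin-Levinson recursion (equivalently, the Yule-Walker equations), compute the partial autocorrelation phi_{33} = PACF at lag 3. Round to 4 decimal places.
\phi_{33} = 0.5170

The PACF at lag k is phi_{kk}, the last component of the solution
to the Yule-Walker system G_k phi = r_k where
  (G_k)_{ij} = rho(|i - j|), (r_k)_i = rho(i), i,j = 1..k.
Equivalently, Durbin-Levinson gives phi_{kk} iteratively:
  phi_{11} = rho(1)
  phi_{kk} = [rho(k) - sum_{j=1..k-1} phi_{k-1,j} rho(k-j)]
            / [1 - sum_{j=1..k-1} phi_{k-1,j} rho(j)],
  phi_{k,j} = phi_{k-1,j} - phi_{kk} phi_{k-1,k-j},  j = 1..k-1.
Step k = 1:
  phi_11 = rho(1) = 0.3705.
Step k = 2:
  phi_22 = [rho(2) - phi_11 rho(1)] / [1 - phi_11 rho(1)] = [0.5091 - (0.3705)(0.3705)] / [1 - (0.3705)(0.3705)]
         = 0.37182975 / 0.86272975 = 0.430992.
  Update: phi_21 = phi_11 - phi_22 phi_11 = 0.3705 - (0.430992)(0.3705) = 0.210817.
Step k = 3:
  phi_33 = [rho(3) - phi_21 rho(2) - phi_22 rho(1)] / [1 - phi_21 rho(1) - phi_22 rho(2)]
    numerator   = 0.6302 - (0.210817)(0.5091) - (0.430992)(0.3705) = 0.36319027
    denominator = 1 - (0.210817)(0.3705) - (0.430992)(0.5091) = 0.70247405
  phi_33 = 0.36319027 / 0.70247405 = 0.517.
Therefore phi_{33} = 0.5170.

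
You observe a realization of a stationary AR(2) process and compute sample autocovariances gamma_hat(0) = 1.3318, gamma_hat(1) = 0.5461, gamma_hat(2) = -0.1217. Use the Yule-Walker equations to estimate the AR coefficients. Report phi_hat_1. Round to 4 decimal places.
\hat\phi_{1} = 0.5380

The Yule-Walker equations for an AR(p) process read, in matrix form,
  Gamma_p phi = r_p,   with   (Gamma_p)_{ij} = gamma(|i - j|),
                       (r_p)_i = gamma(i),   i,j = 1..p.
Substitute the sample gammas (Toeplitz matrix and right-hand side of size 2):
  Gamma_p = [[1.3318, 0.5461], [0.5461, 1.3318]]
  r_p     = [0.5461, -0.1217]
Written out:
  1.3318 phi_1 + 0.5461 phi_2 = 0.5461
  0.5461 phi_1 + 1.3318 phi_2 = -0.1217
Solve by Cramer's rule:
  det = gamma(0)^2 - gamma(1)^2 = (1.3318)^2 - (0.5461)^2 = 1.77369124 - 0.29822521 = 1.47546603
  phi_hat_1 = [gamma(1) gamma(0) - gamma(1) gamma(2)] / det = [(0.5461)(1.3318) - (0.5461)(-0.1217)] / 1.47546603 = 0.79375635 / 1.47546603 = 0.538
  phi_hat_2 = [gamma(0) gamma(2) - gamma(1)^2] / det = [(1.3318)(-0.1217) - (0.5461)^2] / 1.47546603 = -0.46030527 / 1.47546603 = -0.312
So phi_hat = [0.5380, -0.3120].
Therefore phi_hat_1 = 0.5380.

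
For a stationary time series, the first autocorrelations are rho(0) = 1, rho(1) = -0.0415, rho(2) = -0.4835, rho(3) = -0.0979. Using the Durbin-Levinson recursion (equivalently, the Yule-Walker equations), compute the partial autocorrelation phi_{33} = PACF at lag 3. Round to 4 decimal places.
\phi_{33} = -0.1940

The PACF at lag k is phi_{kk}, the last component of the solution
to the Yule-Walker system G_k phi = r_k where
  (G_k)_{ij} = rho(|i - j|), (r_k)_i = rho(i), i,j = 1..k.
Equivalently, Durbin-Levinson gives phi_{kk} iteratively:
  phi_{11} = rho(1)
  phi_{kk} = [rho(k) - sum_{j=1..k-1} phi_{k-1,j} rho(k-j)]
            / [1 - sum_{j=1..k-1} phi_{k-1,j} rho(j)],
  phi_{k,j} = phi_{k-1,j} - phi_{kk} phi_{k-1,k-j},  j = 1..k-1.
Step k = 1:
  phi_11 = rho(1) = -0.0415.
Step k = 2:
  phi_22 = [rho(2) - phi_11 rho(1)] / [1 - phi_11 rho(1)] = [-0.4835 - (-0.0415)(-0.0415)] / [1 - (-0.0415)(-0.0415)]
         = -0.48522225 / 0.99827775 = -0.486059.
  Update: phi_21 = phi_11 - phi_22 phi_11 = -0.0415 - (-0.486059)(-0.0415) = -0.061671.
Step k = 3:
  phi_33 = [rho(3) - phi_21 rho(2) - phi_22 rho(1)] / [1 - phi_21 rho(1) - phi_22 rho(2)]
    numerator   = -0.0979 - (-0.061671)(-0.4835) - (-0.486059)(-0.0415) = -0.14788962
    denominator = 1 - (-0.061671)(-0.0415) - (-0.486059)(-0.4835) = 0.76243093
  phi_33 = -0.14788962 / 0.76243093 = -0.194.
Therefore phi_{33} = -0.1940.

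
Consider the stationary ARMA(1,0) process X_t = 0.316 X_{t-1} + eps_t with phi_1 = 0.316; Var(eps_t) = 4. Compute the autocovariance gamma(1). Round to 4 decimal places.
\gamma(1) = 1.4042

Multiply the model equation by X_{t-k} and take expectations. With theta_0 = psi_0 = 1 and psi_j the MA(infinity) weights, this gives
  gamma(k) - sum_i phi_i gamma(k-i) = c_k,
  c_k = sigma^2 * sum_{j=k..q} theta_j psi_{j-k}   (c_k = 0 for k > q),
using gamma(-m) = gamma(m).
Pure AR (q = 0): c_0 = sigma^2 = 4, c_k = 0 for k >= 1.
Equations for k = 0 and k = 1 (AR order 1):
  gamma(0) = phi_1 gamma(1) + c_0
  gamma(1) = phi_1 gamma(0) + c_1
Substituting the second into the first: gamma(0) (1 - phi_1^2) = c_0 + phi_1 c_1, so
  gamma(0) = c_0 / (1 - phi_1^2) = 4 / (1 - (0.316)^2) = 4 / 0.900144 = 4.443733.
  gamma(1) = phi_1 gamma(0) = (0.316)(4.443733) = 1.40422.
Therefore gamma(1) = 1.4042 (to 4 decimal places).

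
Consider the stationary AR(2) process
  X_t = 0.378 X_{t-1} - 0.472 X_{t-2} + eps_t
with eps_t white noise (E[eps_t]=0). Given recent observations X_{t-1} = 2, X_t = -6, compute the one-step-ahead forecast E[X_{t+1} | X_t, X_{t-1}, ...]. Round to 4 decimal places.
E[X_{t+1} \mid \mathcal F_t] = -3.2120

For an AR(p) model X_t = c + sum_i phi_i X_{t-i} + eps_t, the
one-step-ahead conditional mean is
  E[X_{t+1} | X_t, ...] = c + sum_i phi_i X_{t+1-i}.
Substitute known values:
  E[X_{t+1} | ...] = (0.378) * (-6) + (-0.472) * (2)
                   = -3.2120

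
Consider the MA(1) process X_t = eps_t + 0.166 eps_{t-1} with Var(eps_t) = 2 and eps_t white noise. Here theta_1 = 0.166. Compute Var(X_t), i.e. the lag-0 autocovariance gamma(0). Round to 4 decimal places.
\gamma(0) = 2.0551

For an MA(q) process X_t = eps_t + sum_i theta_i eps_{t-i} with
Var(eps_t) = sigma^2, the variance is
  gamma(0) = sigma^2 * (1 + sum_i theta_i^2).
  sum_i theta_i^2 = (0.166)^2 = 0.027556.
  gamma(0) = 2 * (1 + 0.027556) = 2 * 1.027556 = 2.055112, which rounds to 2.0551.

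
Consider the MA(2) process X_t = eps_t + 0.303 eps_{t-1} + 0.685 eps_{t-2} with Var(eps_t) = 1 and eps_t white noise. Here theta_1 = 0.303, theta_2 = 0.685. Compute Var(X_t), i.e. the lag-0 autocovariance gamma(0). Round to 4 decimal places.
\gamma(0) = 1.5610

For an MA(q) process X_t = eps_t + sum_i theta_i eps_{t-i} with
Var(eps_t) = sigma^2, the variance is
  gamma(0) = sigma^2 * (1 + sum_i theta_i^2).
  sum_i theta_i^2 = (0.303)^2 + (0.685)^2 = 0.091809 + 0.469225 = 0.561034.
  gamma(0) = 1 * (1 + 0.561034) = 1 * 1.561034 = 1.561034, which rounds to 1.5610.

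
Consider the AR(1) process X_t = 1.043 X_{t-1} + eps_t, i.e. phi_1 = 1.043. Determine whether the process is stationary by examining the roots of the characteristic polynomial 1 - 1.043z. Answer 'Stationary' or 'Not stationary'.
\text{Not stationary}

The AR(p) characteristic polynomial is P(z) = 1 - 1.043z.
Stationarity requires all roots to lie outside the unit circle, i.e. |z| > 1 for every root.
This is linear in z: 1 + (-1.043) z = 0  =>  z = -1/(-1.043) = 0.958773,  |z| = 0.958773.
Moduli of all roots: 0.9588.
All moduli strictly greater than 1? No.
Verdict: Not stationary.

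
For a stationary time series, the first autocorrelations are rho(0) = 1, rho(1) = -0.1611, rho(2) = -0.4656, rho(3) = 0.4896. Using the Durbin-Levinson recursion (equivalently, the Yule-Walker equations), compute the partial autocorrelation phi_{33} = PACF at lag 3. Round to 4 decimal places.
\phi_{33} = 0.4070

The PACF at lag k is phi_{kk}, the last component of the solution
to the Yule-Walker system G_k phi = r_k where
  (G_k)_{ij} = rho(|i - j|), (r_k)_i = rho(i), i,j = 1..k.
Equivalently, Durbin-Levinson gives phi_{kk} iteratively:
  phi_{11} = rho(1)
  phi_{kk} = [rho(k) - sum_{j=1..k-1} phi_{k-1,j} rho(k-j)]
            / [1 - sum_{j=1..k-1} phi_{k-1,j} rho(j)],
  phi_{k,j} = phi_{k-1,j} - phi_{kk} phi_{k-1,k-j},  j = 1..k-1.
Step k = 1:
  phi_11 = rho(1) = -0.1611.
Step k = 2:
  phi_22 = [rho(2) - phi_11 rho(1)] / [1 - phi_11 rho(1)] = [-0.4656 - (-0.1611)(-0.1611)] / [1 - (-0.1611)(-0.1611)]
         = -0.49155321 / 0.97404679 = -0.504651.
  Update: phi_21 = phi_11 - phi_22 phi_11 = -0.1611 - (-0.504651)(-0.1611) = -0.242399.
Step k = 3:
  phi_33 = [rho(3) - phi_21 rho(2) - phi_22 rho(1)] / [1 - phi_21 rho(1) - phi_22 rho(2)]
    numerator   = 0.4896 - (-0.242399)(-0.4656) - (-0.504651)(-0.1611) = 0.29543974
    denominator = 1 - (-0.242399)(-0.1611) - (-0.504651)(-0.4656) = 0.72598421
  phi_33 = 0.29543974 / 0.72598421 = 0.407.
Therefore phi_{33} = 0.4070.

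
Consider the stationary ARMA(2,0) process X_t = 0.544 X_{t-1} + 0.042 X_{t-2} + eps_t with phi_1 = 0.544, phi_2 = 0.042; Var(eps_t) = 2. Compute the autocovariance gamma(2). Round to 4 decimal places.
\gamma(2) = 1.0377

Multiply the model equation by X_{t-k} and take expectations. With theta_0 = psi_0 = 1 and psi_j the MA(infinity) weights, this gives
  gamma(k) - sum_i phi_i gamma(k-i) = c_k,
  c_k = sigma^2 * sum_{j=k..q} theta_j psi_{j-k}   (c_k = 0 for k > q),
using gamma(-m) = gamma(m).
Pure AR (q = 0): c_0 = sigma^2 = 2, c_k = 0 for k >= 1.
Equations for k = 0, 1, 2 (AR order 2, c_2 = 0):
  (E0) gamma(0) = phi_1 gamma(1) + phi_2 gamma(2) + c_0
  (E1) gamma(1) = phi_1 gamma(0) + phi_2 gamma(1) + c_1
  (E2) gamma(2) = phi_1 gamma(1) + phi_2 gamma(0)
From (E1): gamma(1) = A gamma(0) + B with
  A = phi_1 / (1 - phi_2) = 0.544 / 0.958 = 0.56785,   B = c_1 / (1 - phi_2) = 0 / 0.958 = 0.
Insert (E2) into (E0): gamma(0) (1 - phi_2^2) = phi_1 (1 + phi_2) gamma(1) + c_0.
  phi_1 (1 + phi_2) = (0.544)(1.042) = 0.566848,   1 - phi_2^2 = 0.998236.
Replace gamma(1) by A gamma(0) + B and collect gamma(0):
  gamma(0) [0.998236 - (0.566848)(0.56785)] = c_0 = 2
  gamma(0) * 0.676352 = 2
  gamma(0) = 2 / 0.676352 = 2.957042.
  gamma(1) = A gamma(0) = (0.56785)(2.957042) = 1.679155.
  gamma(2) = phi_1 gamma(1) + phi_2 gamma(0) = (0.544)(1.679155) + (0.042)(2.957042) = 1.037656.
Therefore gamma(2) = 1.0377 (to 4 decimal places).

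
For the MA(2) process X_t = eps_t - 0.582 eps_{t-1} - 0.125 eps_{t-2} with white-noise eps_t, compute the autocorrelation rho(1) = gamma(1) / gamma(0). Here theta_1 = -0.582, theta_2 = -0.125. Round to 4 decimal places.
\rho(1) = -0.3760

For an MA(q) process with theta_0 = 1, the autocovariance is
  gamma(k) = sigma^2 * sum_{i=0..q-k} theta_i * theta_{i+k},
and rho(k) = gamma(k) / gamma(0). Sigma^2 cancels.
  numerator   = (1)*(-0.582) + (-0.582)*(-0.125) = -0.50925.
  denominator = (1)^2 + (-0.582)^2 + (-0.125)^2 = 1.354349.
  rho(1) = -0.50925 / 1.354349 = -0.3760.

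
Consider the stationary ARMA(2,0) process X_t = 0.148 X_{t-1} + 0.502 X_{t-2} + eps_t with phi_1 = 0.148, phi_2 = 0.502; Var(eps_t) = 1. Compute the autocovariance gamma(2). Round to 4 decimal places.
\gamma(2) = 0.8006

Multiply the model equation by X_{t-k} and take expectations. With theta_0 = psi_0 = 1 and psi_j the MA(infinity) weights, this gives
  gamma(k) - sum_i phi_i gamma(k-i) = c_k,
  c_k = sigma^2 * sum_{j=k..q} theta_j psi_{j-k}   (c_k = 0 for k > q),
using gamma(-m) = gamma(m).
Pure AR (q = 0): c_0 = sigma^2 = 1, c_k = 0 for k >= 1.
Equations for k = 0, 1, 2 (AR order 2, c_2 = 0):
  (E0) gamma(0) = phi_1 gamma(1) + phi_2 gamma(2) + c_0
  (E1) gamma(1) = phi_1 gamma(0) + phi_2 gamma(1) + c_1
  (E2) gamma(2) = phi_1 gamma(1) + phi_2 gamma(0)
From (E1): gamma(1) = A gamma(0) + B with
  A = phi_1 / (1 - phi_2) = 0.148 / 0.498 = 0.297189,   B = c_1 / (1 - phi_2) = 0 / 0.498 = 0.
Insert (E2) into (E0): gamma(0) (1 - phi_2^2) = phi_1 (1 + phi_2) gamma(1) + c_0.
  phi_1 (1 + phi_2) = (0.148)(1.502) = 0.222296,   1 - phi_2^2 = 0.747996.
Replace gamma(1) by A gamma(0) + B and collect gamma(0):
  gamma(0) [0.747996 - (0.222296)(0.297189)] = c_0 = 1
  gamma(0) * 0.681932 = 1
  gamma(0) = 1 / 0.681932 = 1.466422.
  gamma(1) = A gamma(0) = (0.297189)(1.466422) = 0.435804.
  gamma(2) = phi_1 gamma(1) + phi_2 gamma(0) = (0.148)(0.435804) + (0.502)(1.466422) = 0.800643.
Therefore gamma(2) = 0.8006 (to 4 decimal places).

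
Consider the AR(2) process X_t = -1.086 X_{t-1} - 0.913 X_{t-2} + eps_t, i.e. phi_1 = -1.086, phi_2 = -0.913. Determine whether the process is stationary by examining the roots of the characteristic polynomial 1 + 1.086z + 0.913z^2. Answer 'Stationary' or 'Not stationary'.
\text{Stationary}

The AR(p) characteristic polynomial is P(z) = 1 + 1.086z + 0.913z^2.
Stationarity requires all roots to lie outside the unit circle, i.e. |z| > 1 for every root.
Set 1 + (1.086) z + (0.913) z^2 = 0, i.e. a z^2 + b z + c = 0 with a = 0.913, b = 1.086, c = 1.
Discriminant D = b^2 - 4ac = (1.086)^2 - 4*(0.913)*1 = 1.179396 - (3.652) = -2.472604.
D < 0, so the roots are the complex-conjugate pair z = (-b +/- i sqrt(-D)) / (2a) = -0.5947 +/- 0.8611i.
For a conjugate pair |z|^2 = z * conj(z) = (product of roots) = c/a = 1/(0.913) = 1.09529, so |z| = sqrt(1.09529) = 1.0466 for both roots.
Moduli of all roots: 1.0466, 1.0466.
All moduli strictly greater than 1? Yes.
Verdict: Stationary.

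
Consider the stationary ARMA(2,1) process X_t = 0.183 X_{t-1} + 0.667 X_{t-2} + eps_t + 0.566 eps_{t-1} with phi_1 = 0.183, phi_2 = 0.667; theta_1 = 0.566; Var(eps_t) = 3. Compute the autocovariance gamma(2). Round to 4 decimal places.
\gamma(2) = 12.4771

Multiply the model equation by X_{t-k} and take expectations. With theta_0 = psi_0 = 1 and psi_j the MA(infinity) weights, this gives
  gamma(k) - sum_i phi_i gamma(k-i) = c_k,
  c_k = sigma^2 * sum_{j=k..q} theta_j psi_{j-k}   (c_k = 0 for k > q),
using gamma(-m) = gamma(m).
psi-weights needed (psi_j = theta_j + sum_i phi_i psi_{j-i}):
  psi_1 = theta_1 + phi_1 = 0.566 + (0.183) = 0.749
Right-hand sides:
  c_0 = sigma^2 (1 + theta_1 psi_1) = 3 * (1 + (0.566)(0.749)) = 3 * 1.423934 = 4.271802
  c_1 = sigma^2 theta_1 = 3 * (0.566) = 1.698
  c_2 = 0
Equations for k = 0, 1, 2 (AR order 2, c_2 = 0):
  (E0) gamma(0) = phi_1 gamma(1) + phi_2 gamma(2) + c_0
  (E1) gamma(1) = phi_1 gamma(0) + phi_2 gamma(1) + c_1
  (E2) gamma(2) = phi_1 gamma(1) + phi_2 gamma(0)
From (E1): gamma(1) = A gamma(0) + B with
  A = phi_1 / (1 - phi_2) = 0.183 / 0.333 = 0.54955,   B = c_1 / (1 - phi_2) = 1.698 / 0.333 = 5.099099.
Insert (E2) into (E0): gamma(0) (1 - phi_2^2) = phi_1 (1 + phi_2) gamma(1) + c_0.
  phi_1 (1 + phi_2) = (0.183)(1.667) = 0.305061,   1 - phi_2^2 = 0.555111.
Replace gamma(1) by A gamma(0) + B and collect gamma(0):
  gamma(0) [0.555111 - (0.305061)(0.54955)] = (0.305061)(5.099099) + 4.271802
  gamma(0) * 0.387465 = 5.827338
  gamma(0) = 5.827338 / 0.387465 = 15.039656.
  gamma(1) = A gamma(0) + B = (0.54955)(15.039656) + (5.099099) = 13.364135.
  gamma(2) = phi_1 gamma(1) + phi_2 gamma(0) = (0.183)(13.364135) + (0.667)(15.039656) = 12.477087.
Therefore gamma(2) = 12.4771 (to 4 decimal places).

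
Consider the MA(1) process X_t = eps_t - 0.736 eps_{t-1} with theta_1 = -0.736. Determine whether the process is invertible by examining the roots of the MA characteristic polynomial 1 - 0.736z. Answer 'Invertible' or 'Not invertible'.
\text{Invertible}

The MA(q) characteristic polynomial is P(z) = 1 - 0.736z.
Invertibility requires all roots to lie outside the unit circle, i.e. |z| > 1 for every root.
This is linear in z: 1 + (-0.736) z = 0  =>  z = -1/(-0.736) = 1.358696,  |z| = 1.358696.
Moduli of all roots: 1.3587.
All moduli strictly greater than 1? Yes.
Verdict: Invertible.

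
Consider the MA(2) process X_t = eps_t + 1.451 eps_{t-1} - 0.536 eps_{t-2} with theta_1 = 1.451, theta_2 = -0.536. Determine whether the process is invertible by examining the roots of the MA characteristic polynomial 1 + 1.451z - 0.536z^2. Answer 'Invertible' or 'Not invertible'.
\text{Not invertible}

The MA(q) characteristic polynomial is P(z) = 1 + 1.451z - 0.536z^2.
Invertibility requires all roots to lie outside the unit circle, i.e. |z| > 1 for every root.
Set 1 + (1.451) z + (-0.536) z^2 = 0, i.e. a z^2 + b z + c = 0 with a = -0.536, b = 1.451, c = 1.
Discriminant D = b^2 - 4ac = (1.451)^2 - 4*(-0.536)*1 = 2.105401 - (-2.144) = 4.249401.
D >= 0, so the roots are real: z = (-b +/- sqrt(D)) / (2a) = (-1.451 +/- 2.061408) / (-1.072).
  z_1 = (-1.451 + 2.061408) / (-1.072) = -0.5694,   |z_1| = 0.5694.
  z_2 = (-1.451 - 2.061408) / (-1.072) = 3.2765,   |z_2| = 3.2765.
Moduli of all roots: 0.5694, 3.2765.
All moduli strictly greater than 1? No.
Verdict: Not invertible.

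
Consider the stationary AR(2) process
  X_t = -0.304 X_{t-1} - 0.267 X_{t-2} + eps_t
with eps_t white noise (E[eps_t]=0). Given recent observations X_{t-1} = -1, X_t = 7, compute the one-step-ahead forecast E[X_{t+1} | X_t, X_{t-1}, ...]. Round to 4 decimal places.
E[X_{t+1} \mid \mathcal F_t] = -1.8610

For an AR(p) model X_t = c + sum_i phi_i X_{t-i} + eps_t, the
one-step-ahead conditional mean is
  E[X_{t+1} | X_t, ...] = c + sum_i phi_i X_{t+1-i}.
Substitute known values:
  E[X_{t+1} | ...] = (-0.304) * (7) + (-0.267) * (-1)
                   = -1.8610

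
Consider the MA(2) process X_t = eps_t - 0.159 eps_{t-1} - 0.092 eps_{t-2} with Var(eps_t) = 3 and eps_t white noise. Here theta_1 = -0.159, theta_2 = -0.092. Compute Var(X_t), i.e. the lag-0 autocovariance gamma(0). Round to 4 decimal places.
\gamma(0) = 3.1012

For an MA(q) process X_t = eps_t + sum_i theta_i eps_{t-i} with
Var(eps_t) = sigma^2, the variance is
  gamma(0) = sigma^2 * (1 + sum_i theta_i^2).
  sum_i theta_i^2 = (-0.159)^2 + (-0.092)^2 = 0.025281 + 0.008464 = 0.033745.
  gamma(0) = 3 * (1 + 0.033745) = 3 * 1.033745 = 3.101235, which rounds to 3.1012.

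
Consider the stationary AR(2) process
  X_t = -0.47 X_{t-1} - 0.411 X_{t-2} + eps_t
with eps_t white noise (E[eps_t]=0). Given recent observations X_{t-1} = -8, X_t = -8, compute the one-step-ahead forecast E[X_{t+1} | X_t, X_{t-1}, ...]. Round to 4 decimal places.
E[X_{t+1} \mid \mathcal F_t] = 7.0480

For an AR(p) model X_t = c + sum_i phi_i X_{t-i} + eps_t, the
one-step-ahead conditional mean is
  E[X_{t+1} | X_t, ...] = c + sum_i phi_i X_{t+1-i}.
Substitute known values:
  E[X_{t+1} | ...] = (-0.47) * (-8) + (-0.411) * (-8)
                   = 7.0480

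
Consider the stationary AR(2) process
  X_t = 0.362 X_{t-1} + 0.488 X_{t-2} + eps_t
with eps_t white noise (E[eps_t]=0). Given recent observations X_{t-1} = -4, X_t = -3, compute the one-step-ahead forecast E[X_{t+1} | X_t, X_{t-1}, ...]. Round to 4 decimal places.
E[X_{t+1} \mid \mathcal F_t] = -3.0380

For an AR(p) model X_t = c + sum_i phi_i X_{t-i} + eps_t, the
one-step-ahead conditional mean is
  E[X_{t+1} | X_t, ...] = c + sum_i phi_i X_{t+1-i}.
Substitute known values:
  E[X_{t+1} | ...] = (0.362) * (-3) + (0.488) * (-4)
                   = -3.0380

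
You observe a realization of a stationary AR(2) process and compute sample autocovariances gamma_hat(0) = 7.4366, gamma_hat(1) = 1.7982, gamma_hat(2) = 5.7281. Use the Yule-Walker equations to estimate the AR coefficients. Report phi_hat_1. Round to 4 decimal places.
\hat\phi_{1} = 0.0590

The Yule-Walker equations for an AR(p) process read, in matrix form,
  Gamma_p phi = r_p,   with   (Gamma_p)_{ij} = gamma(|i - j|),
                       (r_p)_i = gamma(i),   i,j = 1..p.
Substitute the sample gammas (Toeplitz matrix and right-hand side of size 2):
  Gamma_p = [[7.4366, 1.7982], [1.7982, 7.4366]]
  r_p     = [1.7982, 5.7281]
Written out:
  7.4366 phi_1 + 1.7982 phi_2 = 1.7982
  1.7982 phi_1 + 7.4366 phi_2 = 5.7281
Solve by Cramer's rule:
  det = gamma(0)^2 - gamma(1)^2 = (7.4366)^2 - (1.7982)^2 = 55.30301956 - 3.23352324 = 52.06949632
  phi_hat_1 = [gamma(1) gamma(0) - gamma(1) gamma(2)] / det = [(1.7982)(7.4366) - (1.7982)(5.7281)] / 52.06949632 = 3.0722247 / 52.06949632 = 0.059
  phi_hat_2 = [gamma(0) gamma(2) - gamma(1)^2] / det = [(7.4366)(5.7281) - (1.7982)^2] / 52.06949632 = 39.36406522 / 52.06949632 = 0.756
So phi_hat = [0.0590, 0.7560].
Therefore phi_hat_1 = 0.0590.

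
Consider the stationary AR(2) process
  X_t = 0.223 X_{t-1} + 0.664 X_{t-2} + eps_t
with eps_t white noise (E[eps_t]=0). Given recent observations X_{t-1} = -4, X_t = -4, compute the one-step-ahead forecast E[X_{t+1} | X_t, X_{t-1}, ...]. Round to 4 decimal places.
E[X_{t+1} \mid \mathcal F_t] = -3.5480

For an AR(p) model X_t = c + sum_i phi_i X_{t-i} + eps_t, the
one-step-ahead conditional mean is
  E[X_{t+1} | X_t, ...] = c + sum_i phi_i X_{t+1-i}.
Substitute known values:
  E[X_{t+1} | ...] = (0.223) * (-4) + (0.664) * (-4)
                   = -3.5480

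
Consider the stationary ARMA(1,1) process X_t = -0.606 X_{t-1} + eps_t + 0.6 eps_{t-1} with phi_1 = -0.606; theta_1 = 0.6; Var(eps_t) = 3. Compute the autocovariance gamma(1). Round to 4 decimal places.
\gamma(1) = -0.0181

Multiply the model equation by X_{t-k} and take expectations. With theta_0 = psi_0 = 1 and psi_j the MA(infinity) weights, this gives
  gamma(k) - sum_i phi_i gamma(k-i) = c_k,
  c_k = sigma^2 * sum_{j=k..q} theta_j psi_{j-k}   (c_k = 0 for k > q),
using gamma(-m) = gamma(m).
psi-weights needed (psi_j = theta_j + sum_i phi_i psi_{j-i}):
  psi_1 = theta_1 + phi_1 = 0.6 + (-0.606) = -0.006
Right-hand sides:
  c_0 = sigma^2 (1 + theta_1 psi_1) = 3 * (1 + (0.6)(-0.006)) = 3 * 0.9964 = 2.9892
  c_1 = sigma^2 theta_1 = 3 * (0.6) = 1.8
  c_2 = 0
Equations for k = 0 and k = 1 (AR order 1):
  gamma(0) = phi_1 gamma(1) + c_0
  gamma(1) = phi_1 gamma(0) + c_1
Substituting the second into the first: gamma(0) (1 - phi_1^2) = c_0 + phi_1 c_1, so
  gamma(0) = (c_0 + phi_1 c_1) / (1 - phi_1^2) = (2.9892 + (-0.606)(1.8)) / (1 - (-0.606)^2) = 1.8984 / 0.632764 = 3.000171.
  gamma(1) = phi_1 gamma(0) + c_1 = (-0.606)(3.000171) + (1.8) = -0.018103.
Therefore gamma(1) = -0.0181 (to 4 decimal places).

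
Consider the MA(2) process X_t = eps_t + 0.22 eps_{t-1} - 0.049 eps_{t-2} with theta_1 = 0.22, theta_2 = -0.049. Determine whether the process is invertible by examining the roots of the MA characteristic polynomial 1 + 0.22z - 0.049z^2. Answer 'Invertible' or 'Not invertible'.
\text{Invertible}

The MA(q) characteristic polynomial is P(z) = 1 + 0.22z - 0.049z^2.
Invertibility requires all roots to lie outside the unit circle, i.e. |z| > 1 for every root.
Set 1 + (0.22) z + (-0.049) z^2 = 0, i.e. a z^2 + b z + c = 0 with a = -0.049, b = 0.22, c = 1.
Discriminant D = b^2 - 4ac = (0.22)^2 - 4*(-0.049)*1 = 0.0484 - (-0.196) = 0.2444.
D >= 0, so the roots are real: z = (-b +/- sqrt(D)) / (2a) = (-0.22 +/- 0.494368) / (-0.098).
  z_1 = (-0.22 + 0.494368) / (-0.098) = -2.7997,   |z_1| = 2.7997.
  z_2 = (-0.22 - 0.494368) / (-0.098) = 7.2895,   |z_2| = 7.2895.
Moduli of all roots: 2.7997, 7.2895.
All moduli strictly greater than 1? Yes.
Verdict: Invertible.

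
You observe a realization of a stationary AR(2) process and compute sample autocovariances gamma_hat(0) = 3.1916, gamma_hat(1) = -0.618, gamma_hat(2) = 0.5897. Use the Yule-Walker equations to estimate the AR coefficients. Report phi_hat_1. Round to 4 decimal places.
\hat\phi_{1} = -0.1640

The Yule-Walker equations for an AR(p) process read, in matrix form,
  Gamma_p phi = r_p,   with   (Gamma_p)_{ij} = gamma(|i - j|),
                       (r_p)_i = gamma(i),   i,j = 1..p.
Substitute the sample gammas (Toeplitz matrix and right-hand side of size 2):
  Gamma_p = [[3.1916, -0.618], [-0.618, 3.1916]]
  r_p     = [-0.618, 0.5897]
Written out:
  3.1916 phi_1 - 0.618 phi_2 = -0.618
  -0.618 phi_1 + 3.1916 phi_2 = 0.5897
Solve by Cramer's rule:
  det = gamma(0)^2 - gamma(1)^2 = (3.1916)^2 - (-0.618)^2 = 10.18631056 - 0.381924 = 9.80438656
  phi_hat_1 = [gamma(1) gamma(0) - gamma(1) gamma(2)] / det = [(-0.618)(3.1916) - (-0.618)(0.5897)] / 9.80438656 = -1.6079742 / 9.80438656 = -0.164
  phi_hat_2 = [gamma(0) gamma(2) - gamma(1)^2] / det = [(3.1916)(0.5897) - (-0.618)^2] / 9.80438656 = 1.50016252 / 9.80438656 = 0.153
So phi_hat = [-0.1640, 0.1530].
Therefore phi_hat_1 = -0.1640.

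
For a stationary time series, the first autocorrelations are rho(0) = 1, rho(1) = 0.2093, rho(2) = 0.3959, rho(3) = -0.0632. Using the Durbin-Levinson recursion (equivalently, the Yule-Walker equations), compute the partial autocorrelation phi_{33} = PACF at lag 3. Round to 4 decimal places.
\phi_{33} = -0.2330

The PACF at lag k is phi_{kk}, the last component of the solution
to the Yule-Walker system G_k phi = r_k where
  (G_k)_{ij} = rho(|i - j|), (r_k)_i = rho(i), i,j = 1..k.
Equivalently, Durbin-Levinson gives phi_{kk} iteratively:
  phi_{11} = rho(1)
  phi_{kk} = [rho(k) - sum_{j=1..k-1} phi_{k-1,j} rho(k-j)]
            / [1 - sum_{j=1..k-1} phi_{k-1,j} rho(j)],
  phi_{k,j} = phi_{k-1,j} - phi_{kk} phi_{k-1,k-j},  j = 1..k-1.
Step k = 1:
  phi_11 = rho(1) = 0.2093.
Step k = 2:
  phi_22 = [rho(2) - phi_11 rho(1)] / [1 - phi_11 rho(1)] = [0.3959 - (0.2093)(0.2093)] / [1 - (0.2093)(0.2093)]
         = 0.35209351 / 0.95619351 = 0.368224.
  Update: phi_21 = phi_11 - phi_22 phi_11 = 0.2093 - (0.368224)(0.2093) = 0.132231.
Step k = 3:
  phi_33 = [rho(3) - phi_21 rho(2) - phi_22 rho(1)] / [1 - phi_21 rho(1) - phi_22 rho(2)]
    numerator   = -0.0632 - (0.132231)(0.3959) - (0.368224)(0.2093) = -0.19261944
    denominator = 1 - (0.132231)(0.2093) - (0.368224)(0.3959) = 0.82654419
  phi_33 = -0.19261944 / 0.82654419 = -0.233.
Therefore phi_{33} = -0.2330.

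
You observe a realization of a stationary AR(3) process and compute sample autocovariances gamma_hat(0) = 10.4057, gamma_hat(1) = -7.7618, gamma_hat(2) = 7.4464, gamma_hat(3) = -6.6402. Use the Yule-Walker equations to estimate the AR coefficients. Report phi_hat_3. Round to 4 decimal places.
\hat\phi_{3} = -0.0730

The Yule-Walker equations for an AR(p) process read, in matrix form,
  Gamma_p phi = r_p,   with   (Gamma_p)_{ij} = gamma(|i - j|),
                       (r_p)_i = gamma(i),   i,j = 1..p.
Substitute the sample gammas (Toeplitz matrix and right-hand side of size 3):
  Gamma_p = [[10.4057, -7.7618, 7.4464], [-7.7618, 10.4057, -7.7618], [7.4464, -7.7618, 10.4057]]
  r_p     = [-7.7618, 7.4464, -6.6402]
Written out (R1..R3):
  (R1) 10.4057 phi_1 - 7.7618 phi_2 + 7.4464 phi_3 = -7.7618
  (R2) -7.7618 phi_1 + 10.4057 phi_2 - 7.7618 phi_3 = 7.4464
  (R3) 7.4464 phi_1 - 7.7618 phi_2 + 10.4057 phi_3 = -6.6402
Gaussian elimination:
  R2 <- R2 - (-7.7618/10.4057) R1 = R2 - (-0.745918) R1:  4.616033 phi_2 - 2.207395 phi_3 = 1.656733
  R3 <- R3 - (7.4464/10.4057) R1 = R3 - (0.715608) R1:  -2.207395 phi_2 + 5.076998 phi_3 = -1.085795
  R3 <- R3 - (-2.207395/4.616033) R2 = R3 - (-0.478202) R2:  4.021418 phi_3 = -0.293543
Back-substitution:
  phi_hat_3 = -0.293543 / 4.021418 = -0.072995
  phi_hat_2 = (1.656733 - (-2.207395)(-0.072995)) / 4.616033 = 0.324002
  phi_hat_1 = (-7.7618 - (-7.7618)(0.324002) - (7.4464)(-0.072995)) / 10.4057 = -0.452003
So phi_hat = [-0.4520, 0.3240, -0.0730].
Therefore phi_hat_3 = -0.0730.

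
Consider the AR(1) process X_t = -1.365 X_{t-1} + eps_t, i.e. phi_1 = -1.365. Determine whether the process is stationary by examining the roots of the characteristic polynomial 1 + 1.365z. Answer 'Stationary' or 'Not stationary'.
\text{Not stationary}

The AR(p) characteristic polynomial is P(z) = 1 + 1.365z.
Stationarity requires all roots to lie outside the unit circle, i.e. |z| > 1 for every root.
This is linear in z: 1 + (1.365) z = 0  =>  z = -1/(1.365) = -0.732601,  |z| = 0.732601.
Moduli of all roots: 0.7326.
All moduli strictly greater than 1? No.
Verdict: Not stationary.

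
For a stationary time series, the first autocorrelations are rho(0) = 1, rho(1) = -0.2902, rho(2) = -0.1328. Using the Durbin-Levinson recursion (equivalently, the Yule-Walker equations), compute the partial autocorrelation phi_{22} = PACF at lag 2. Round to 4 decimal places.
\phi_{22} = -0.2370

The PACF at lag k is phi_{kk}, the last component of the solution
to the Yule-Walker system G_k phi = r_k where
  (G_k)_{ij} = rho(|i - j|), (r_k)_i = rho(i), i,j = 1..k.
Equivalently, Durbin-Levinson gives phi_{kk} iteratively:
  phi_{11} = rho(1)
  phi_{kk} = [rho(k) - sum_{j=1..k-1} phi_{k-1,j} rho(k-j)]
            / [1 - sum_{j=1..k-1} phi_{k-1,j} rho(j)],
  phi_{k,j} = phi_{k-1,j} - phi_{kk} phi_{k-1,k-j},  j = 1..k-1.
Step k = 1:
  phi_11 = rho(1) = -0.2902.
Step k = 2:
  phi_22 = [rho(2) - phi_11 rho(1)] / [1 - phi_11 rho(1)] = [-0.1328 - (-0.2902)(-0.2902)] / [1 - (-0.2902)(-0.2902)]
         = -0.21701604 / 0.91578396 = -0.237.
Therefore phi_{22} = -0.2370.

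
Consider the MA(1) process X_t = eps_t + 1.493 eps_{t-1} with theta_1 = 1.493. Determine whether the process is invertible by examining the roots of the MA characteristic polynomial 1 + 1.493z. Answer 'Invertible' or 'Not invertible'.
\text{Not invertible}

The MA(q) characteristic polynomial is P(z) = 1 + 1.493z.
Invertibility requires all roots to lie outside the unit circle, i.e. |z| > 1 for every root.
This is linear in z: 1 + (1.493) z = 0  =>  z = -1/(1.493) = -0.669792,  |z| = 0.669792.
Moduli of all roots: 0.6698.
All moduli strictly greater than 1? No.
Verdict: Not invertible.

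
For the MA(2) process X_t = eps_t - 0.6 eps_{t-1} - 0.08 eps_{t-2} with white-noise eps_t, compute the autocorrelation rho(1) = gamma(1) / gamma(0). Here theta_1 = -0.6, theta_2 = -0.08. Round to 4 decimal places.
\rho(1) = -0.4040

For an MA(q) process with theta_0 = 1, the autocovariance is
  gamma(k) = sigma^2 * sum_{i=0..q-k} theta_i * theta_{i+k},
and rho(k) = gamma(k) / gamma(0). Sigma^2 cancels.
  numerator   = (1)*(-0.6) + (-0.6)*(-0.08) = -0.552.
  denominator = (1)^2 + (-0.6)^2 + (-0.08)^2 = 1.3664.
  rho(1) = -0.552 / 1.3664 = -0.4040.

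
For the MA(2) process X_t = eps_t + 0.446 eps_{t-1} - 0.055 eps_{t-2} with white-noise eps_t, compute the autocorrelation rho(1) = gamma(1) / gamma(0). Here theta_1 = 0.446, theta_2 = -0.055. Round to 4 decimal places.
\rho(1) = 0.3507

For an MA(q) process with theta_0 = 1, the autocovariance is
  gamma(k) = sigma^2 * sum_{i=0..q-k} theta_i * theta_{i+k},
and rho(k) = gamma(k) / gamma(0). Sigma^2 cancels.
  numerator   = (1)*(0.446) + (0.446)*(-0.055) = 0.42147.
  denominator = (1)^2 + (0.446)^2 + (-0.055)^2 = 1.201941.
  rho(1) = 0.42147 / 1.201941 = 0.3507.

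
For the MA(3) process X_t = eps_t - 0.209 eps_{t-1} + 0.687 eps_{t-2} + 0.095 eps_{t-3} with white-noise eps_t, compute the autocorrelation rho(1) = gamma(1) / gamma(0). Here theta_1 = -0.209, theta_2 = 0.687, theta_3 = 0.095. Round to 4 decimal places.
\rho(1) = -0.1884

For an MA(q) process with theta_0 = 1, the autocovariance is
  gamma(k) = sigma^2 * sum_{i=0..q-k} theta_i * theta_{i+k},
and rho(k) = gamma(k) / gamma(0). Sigma^2 cancels.
  numerator   = (1)*(-0.209) + (-0.209)*(0.687) + (0.687)*(0.095) = -0.287318.
  denominator = (1)^2 + (-0.209)^2 + (0.687)^2 + (0.095)^2 = 1.524675.
  rho(1) = -0.287318 / 1.524675 = -0.1884.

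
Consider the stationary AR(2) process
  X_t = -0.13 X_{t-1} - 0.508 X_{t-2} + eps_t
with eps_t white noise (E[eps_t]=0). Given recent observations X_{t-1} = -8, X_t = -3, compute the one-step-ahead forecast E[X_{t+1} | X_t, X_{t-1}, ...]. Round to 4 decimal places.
E[X_{t+1} \mid \mathcal F_t] = 4.4540

For an AR(p) model X_t = c + sum_i phi_i X_{t-i} + eps_t, the
one-step-ahead conditional mean is
  E[X_{t+1} | X_t, ...] = c + sum_i phi_i X_{t+1-i}.
Substitute known values:
  E[X_{t+1} | ...] = (-0.13) * (-3) + (-0.508) * (-8)
                   = 4.4540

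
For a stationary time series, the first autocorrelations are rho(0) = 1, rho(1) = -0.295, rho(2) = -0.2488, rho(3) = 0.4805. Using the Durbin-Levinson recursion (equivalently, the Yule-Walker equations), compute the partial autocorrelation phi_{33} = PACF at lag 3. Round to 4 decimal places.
\phi_{33} = 0.3440

The PACF at lag k is phi_{kk}, the last component of the solution
to the Yule-Walker system G_k phi = r_k where
  (G_k)_{ij} = rho(|i - j|), (r_k)_i = rho(i), i,j = 1..k.
Equivalently, Durbin-Levinson gives phi_{kk} iteratively:
  phi_{11} = rho(1)
  phi_{kk} = [rho(k) - sum_{j=1..k-1} phi_{k-1,j} rho(k-j)]
            / [1 - sum_{j=1..k-1} phi_{k-1,j} rho(j)],
  phi_{k,j} = phi_{k-1,j} - phi_{kk} phi_{k-1,k-j},  j = 1..k-1.
Step k = 1:
  phi_11 = rho(1) = -0.295.
Step k = 2:
  phi_22 = [rho(2) - phi_11 rho(1)] / [1 - phi_11 rho(1)] = [-0.2488 - (-0.295)(-0.295)] / [1 - (-0.295)(-0.295)]
         = -0.335825 / 0.912975 = -0.367836.
  Update: phi_21 = phi_11 - phi_22 phi_11 = -0.295 - (-0.367836)(-0.295) = -0.403512.
Step k = 3:
  phi_33 = [rho(3) - phi_21 rho(2) - phi_22 rho(1)] / [1 - phi_21 rho(1) - phi_22 rho(2)]
    numerator   = 0.4805 - (-0.403512)(-0.2488) - (-0.367836)(-0.295) = 0.27159472
    denominator = 1 - (-0.403512)(-0.295) - (-0.367836)(-0.2488) = 0.7894465
  phi_33 = 0.27159472 / 0.7894465 = 0.344.
Therefore phi_{33} = 0.3440.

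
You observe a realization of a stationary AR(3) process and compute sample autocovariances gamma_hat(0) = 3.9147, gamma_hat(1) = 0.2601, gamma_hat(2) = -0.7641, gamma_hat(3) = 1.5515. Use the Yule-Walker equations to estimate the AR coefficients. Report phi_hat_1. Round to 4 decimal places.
\hat\phi_{1} = 0.1690

The Yule-Walker equations for an AR(p) process read, in matrix form,
  Gamma_p phi = r_p,   with   (Gamma_p)_{ij} = gamma(|i - j|),
                       (r_p)_i = gamma(i),   i,j = 1..p.
Substitute the sample gammas (Toeplitz matrix and right-hand side of size 3):
  Gamma_p = [[3.9147, 0.2601, -0.7641], [0.2601, 3.9147, 0.2601], [-0.7641, 0.2601, 3.9147]]
  r_p     = [0.2601, -0.7641, 1.5515]
Written out (R1..R3):
  (R1) 3.9147 phi_1 + 0.2601 phi_2 - 0.7641 phi_3 = 0.2601
  (R2) 0.2601 phi_1 + 3.9147 phi_2 + 0.2601 phi_3 = -0.7641
  (R3) -0.7641 phi_1 + 0.2601 phi_2 + 3.9147 phi_3 = 1.5515
Gaussian elimination:
  R2 <- R2 - (0.2601/3.9147) R1 = R2 - (0.066442) R1:  3.897418 phi_2 + 0.310868 phi_3 = -0.781382
  R3 <- R3 - (-0.7641/3.9147) R1 = R3 - (-0.195187) R1:  0.310868 phi_2 + 3.765557 phi_3 = 1.602268
  R3 <- R3 - (0.310868/3.897418) R2 = R3 - (0.079763) R2:  3.740762 phi_3 = 1.664593
Back-substitution:
  phi_hat_3 = 1.664593 / 3.740762 = 0.444988
  phi_hat_2 = (-0.781382 - (0.310868)(0.444988)) / 3.897418 = -0.23598
  phi_hat_1 = (0.2601 - (0.2601)(-0.23598) - (-0.7641)(0.444988)) / 3.9147 = 0.168977
So phi_hat = [0.1690, -0.2360, 0.4450].
Therefore phi_hat_1 = 0.1690.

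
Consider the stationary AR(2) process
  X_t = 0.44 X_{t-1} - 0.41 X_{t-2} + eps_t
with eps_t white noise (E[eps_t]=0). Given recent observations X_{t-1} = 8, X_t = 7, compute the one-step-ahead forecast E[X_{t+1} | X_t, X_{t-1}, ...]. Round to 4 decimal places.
E[X_{t+1} \mid \mathcal F_t] = -0.2000

For an AR(p) model X_t = c + sum_i phi_i X_{t-i} + eps_t, the
one-step-ahead conditional mean is
  E[X_{t+1} | X_t, ...] = c + sum_i phi_i X_{t+1-i}.
Substitute known values:
  E[X_{t+1} | ...] = (0.44) * (7) + (-0.41) * (8)
                   = -0.2000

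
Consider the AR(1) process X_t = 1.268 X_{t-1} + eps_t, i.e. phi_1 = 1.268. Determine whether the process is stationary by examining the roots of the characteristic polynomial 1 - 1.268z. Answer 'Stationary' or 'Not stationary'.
\text{Not stationary}

The AR(p) characteristic polynomial is P(z) = 1 - 1.268z.
Stationarity requires all roots to lie outside the unit circle, i.e. |z| > 1 for every root.
This is linear in z: 1 + (-1.268) z = 0  =>  z = -1/(-1.268) = 0.788644,  |z| = 0.788644.
Moduli of all roots: 0.7886.
All moduli strictly greater than 1? No.
Verdict: Not stationary.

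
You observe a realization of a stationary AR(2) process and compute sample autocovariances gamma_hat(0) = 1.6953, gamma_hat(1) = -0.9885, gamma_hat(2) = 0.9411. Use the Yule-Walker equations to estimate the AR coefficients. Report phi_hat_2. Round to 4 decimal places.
\hat\phi_{2} = 0.3260

The Yule-Walker equations for an AR(p) process read, in matrix form,
  Gamma_p phi = r_p,   with   (Gamma_p)_{ij} = gamma(|i - j|),
                       (r_p)_i = gamma(i),   i,j = 1..p.
Substitute the sample gammas (Toeplitz matrix and right-hand side of size 2):
  Gamma_p = [[1.6953, -0.9885], [-0.9885, 1.6953]]
  r_p     = [-0.9885, 0.9411]
Written out:
  1.6953 phi_1 - 0.9885 phi_2 = -0.9885
  -0.9885 phi_1 + 1.6953 phi_2 = 0.9411
Solve by Cramer's rule:
  det = gamma(0)^2 - gamma(1)^2 = (1.6953)^2 - (-0.9885)^2 = 2.87404209 - 0.97713225 = 1.89690984
  phi_hat_1 = [gamma(1) gamma(0) - gamma(1) gamma(2)] / det = [(-0.9885)(1.6953) - (-0.9885)(0.9411)] / 1.89690984 = -0.7455267 / 1.89690984 = -0.393
  phi_hat_2 = [gamma(0) gamma(2) - gamma(1)^2] / det = [(1.6953)(0.9411) - (-0.9885)^2] / 1.89690984 = 0.61831458 / 1.89690984 = 0.326
So phi_hat = [-0.3930, 0.3260].
Therefore phi_hat_2 = 0.3260.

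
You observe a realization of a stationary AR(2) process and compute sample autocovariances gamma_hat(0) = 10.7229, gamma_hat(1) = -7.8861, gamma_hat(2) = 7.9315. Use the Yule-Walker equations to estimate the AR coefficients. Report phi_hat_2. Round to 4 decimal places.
\hat\phi_{2} = 0.4330

The Yule-Walker equations for an AR(p) process read, in matrix form,
  Gamma_p phi = r_p,   with   (Gamma_p)_{ij} = gamma(|i - j|),
                       (r_p)_i = gamma(i),   i,j = 1..p.
Substitute the sample gammas (Toeplitz matrix and right-hand side of size 2):
  Gamma_p = [[10.7229, -7.8861], [-7.8861, 10.7229]]
  r_p     = [-7.8861, 7.9315]
Written out:
  10.7229 phi_1 - 7.8861 phi_2 = -7.8861
  -7.8861 phi_1 + 10.7229 phi_2 = 7.9315
Solve by Cramer's rule:
  det = gamma(0)^2 - gamma(1)^2 = (10.7229)^2 - (-7.8861)^2 = 114.98058441 - 62.19057321 = 52.7900112
  phi_hat_1 = [gamma(1) gamma(0) - gamma(1) gamma(2)] / det = [(-7.8861)(10.7229) - (-7.8861)(7.9315)] / 52.7900112 = -22.01325954 / 52.7900112 = -0.417
  phi_hat_2 = [gamma(0) gamma(2) - gamma(1)^2] / det = [(10.7229)(7.9315) - (-7.8861)^2] / 52.7900112 = 22.85810814 / 52.7900112 = 0.433
So phi_hat = [-0.4170, 0.4330].
Therefore phi_hat_2 = 0.4330.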